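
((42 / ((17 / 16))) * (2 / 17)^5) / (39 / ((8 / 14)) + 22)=86016 / 8713662409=0.00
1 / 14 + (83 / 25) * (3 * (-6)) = -20891 / 350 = -59.69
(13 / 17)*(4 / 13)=4 / 17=0.24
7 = 7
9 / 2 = 4.50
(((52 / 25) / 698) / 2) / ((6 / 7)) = 0.00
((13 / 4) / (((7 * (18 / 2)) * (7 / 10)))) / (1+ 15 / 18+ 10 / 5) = 65 / 3381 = 0.02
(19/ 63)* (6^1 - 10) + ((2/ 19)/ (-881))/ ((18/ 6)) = -1272206/ 1054557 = -1.21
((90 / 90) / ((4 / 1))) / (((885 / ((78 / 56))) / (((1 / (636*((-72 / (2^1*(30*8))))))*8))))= -0.00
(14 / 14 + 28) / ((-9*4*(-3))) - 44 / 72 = -37 / 108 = -0.34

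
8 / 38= 4 / 19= 0.21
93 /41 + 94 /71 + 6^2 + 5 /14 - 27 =527739 /40754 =12.95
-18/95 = -0.19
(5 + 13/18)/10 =0.57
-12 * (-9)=108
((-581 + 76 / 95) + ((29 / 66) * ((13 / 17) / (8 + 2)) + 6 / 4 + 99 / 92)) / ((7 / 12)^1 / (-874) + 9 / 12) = -5664012328 / 7348165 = -770.81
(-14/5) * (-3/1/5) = 42/25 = 1.68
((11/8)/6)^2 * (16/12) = 121/1728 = 0.07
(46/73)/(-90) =-23/3285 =-0.01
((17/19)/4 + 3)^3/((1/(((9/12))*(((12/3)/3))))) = 14706125/438976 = 33.50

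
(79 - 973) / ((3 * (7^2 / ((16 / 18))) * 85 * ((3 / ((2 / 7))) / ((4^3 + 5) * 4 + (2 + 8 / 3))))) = -4014656 / 2361555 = -1.70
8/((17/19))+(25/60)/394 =718741/80376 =8.94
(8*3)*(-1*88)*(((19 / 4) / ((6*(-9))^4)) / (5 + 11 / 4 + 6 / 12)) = -76 / 531441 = -0.00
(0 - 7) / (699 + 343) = -7 / 1042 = -0.01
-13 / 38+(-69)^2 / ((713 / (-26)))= -204919 / 1178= -173.96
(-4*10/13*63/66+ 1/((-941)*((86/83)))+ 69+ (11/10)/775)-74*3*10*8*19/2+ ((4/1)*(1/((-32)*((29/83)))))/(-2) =-1754606872391518007/10403603782000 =-168653.76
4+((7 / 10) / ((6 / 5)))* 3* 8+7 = 25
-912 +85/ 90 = -16399/ 18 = -911.06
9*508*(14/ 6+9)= 51816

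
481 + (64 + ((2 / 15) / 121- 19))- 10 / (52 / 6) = 12383771 / 23595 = 524.85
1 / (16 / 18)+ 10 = 89 / 8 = 11.12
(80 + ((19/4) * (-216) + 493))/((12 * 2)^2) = -151/192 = -0.79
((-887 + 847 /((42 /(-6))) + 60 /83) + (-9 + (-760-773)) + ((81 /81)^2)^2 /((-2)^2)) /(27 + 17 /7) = -5923939 /68392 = -86.62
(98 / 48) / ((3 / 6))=49 / 12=4.08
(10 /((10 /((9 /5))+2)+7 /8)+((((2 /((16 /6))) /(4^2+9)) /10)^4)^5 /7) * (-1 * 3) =-15120000000000000000000000000000000000000000000000006349434394221 /4249000000000000000000000000000000000000000000000000000000000000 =-3.56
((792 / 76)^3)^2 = 60254729561664 / 47045881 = 1280765.25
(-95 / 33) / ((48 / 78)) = -1235 / 264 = -4.68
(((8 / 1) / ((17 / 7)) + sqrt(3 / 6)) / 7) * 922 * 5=2305 * sqrt(2) / 7 + 36880 / 17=2635.09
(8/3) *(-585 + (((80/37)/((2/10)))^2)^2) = 196028926520/5622483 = 34865.19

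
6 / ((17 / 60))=360 / 17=21.18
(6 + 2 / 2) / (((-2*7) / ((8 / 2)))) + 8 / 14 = -10 / 7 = -1.43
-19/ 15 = -1.27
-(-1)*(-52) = -52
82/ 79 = 1.04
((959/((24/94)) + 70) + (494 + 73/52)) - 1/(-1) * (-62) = 166120/39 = 4259.49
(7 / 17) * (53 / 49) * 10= 530 / 119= 4.45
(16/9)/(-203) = -16/1827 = -0.01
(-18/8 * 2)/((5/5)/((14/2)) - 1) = 21/4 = 5.25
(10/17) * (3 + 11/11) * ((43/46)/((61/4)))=3440/23851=0.14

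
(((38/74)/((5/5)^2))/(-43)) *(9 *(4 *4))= -1.72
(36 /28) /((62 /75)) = 675 /434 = 1.56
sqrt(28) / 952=sqrt(7) / 476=0.01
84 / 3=28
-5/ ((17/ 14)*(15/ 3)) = -14/ 17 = -0.82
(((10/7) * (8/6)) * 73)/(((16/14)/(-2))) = -730/3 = -243.33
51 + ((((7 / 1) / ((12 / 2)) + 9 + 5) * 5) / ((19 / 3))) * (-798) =-9504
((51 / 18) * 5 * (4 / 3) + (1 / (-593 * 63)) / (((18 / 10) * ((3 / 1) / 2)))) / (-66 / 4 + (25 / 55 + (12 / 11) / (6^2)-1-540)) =-419167760 / 12360860253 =-0.03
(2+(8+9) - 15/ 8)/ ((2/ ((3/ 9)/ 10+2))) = 17.41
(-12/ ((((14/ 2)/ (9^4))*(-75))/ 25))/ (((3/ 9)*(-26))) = -39366/ 91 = -432.59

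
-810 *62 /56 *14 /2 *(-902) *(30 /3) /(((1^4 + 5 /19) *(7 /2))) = 179306325 /14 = 12807594.64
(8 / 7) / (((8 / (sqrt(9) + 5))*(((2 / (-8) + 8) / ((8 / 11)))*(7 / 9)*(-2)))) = -1152 / 16709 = -0.07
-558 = -558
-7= -7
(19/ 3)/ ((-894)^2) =19/ 2397708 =0.00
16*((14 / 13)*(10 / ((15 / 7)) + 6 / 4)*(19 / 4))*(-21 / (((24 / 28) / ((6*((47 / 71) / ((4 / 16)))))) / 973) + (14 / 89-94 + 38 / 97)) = -351582230792968 / 1838829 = -191198980.87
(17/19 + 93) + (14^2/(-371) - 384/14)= 464796/7049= 65.94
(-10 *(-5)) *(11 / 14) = 275 / 7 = 39.29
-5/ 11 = -0.45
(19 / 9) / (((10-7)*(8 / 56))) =133 / 27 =4.93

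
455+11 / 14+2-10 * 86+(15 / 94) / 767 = -101495907 / 252343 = -402.21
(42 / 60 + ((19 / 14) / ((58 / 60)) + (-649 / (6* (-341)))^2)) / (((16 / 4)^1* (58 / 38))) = 1470846487 / 4073333040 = 0.36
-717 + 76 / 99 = -70907 / 99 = -716.23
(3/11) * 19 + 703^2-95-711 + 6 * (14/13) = 70558294/143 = 493414.64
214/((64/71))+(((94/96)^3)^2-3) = 235.29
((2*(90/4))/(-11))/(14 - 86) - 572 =-50331/88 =-571.94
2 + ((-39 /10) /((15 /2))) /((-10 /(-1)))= 487 /250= 1.95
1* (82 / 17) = 82 / 17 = 4.82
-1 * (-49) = 49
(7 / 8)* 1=7 / 8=0.88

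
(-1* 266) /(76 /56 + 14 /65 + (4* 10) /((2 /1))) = -242060 /19631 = -12.33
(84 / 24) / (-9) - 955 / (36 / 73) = -23243 / 12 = -1936.92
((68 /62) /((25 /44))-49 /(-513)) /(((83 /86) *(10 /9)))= 34633189 /18332625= 1.89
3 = 3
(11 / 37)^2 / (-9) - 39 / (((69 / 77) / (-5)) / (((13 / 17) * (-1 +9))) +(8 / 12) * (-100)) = 56750548481 / 98709925599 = 0.57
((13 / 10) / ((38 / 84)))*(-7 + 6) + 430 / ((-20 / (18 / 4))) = -37857 / 380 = -99.62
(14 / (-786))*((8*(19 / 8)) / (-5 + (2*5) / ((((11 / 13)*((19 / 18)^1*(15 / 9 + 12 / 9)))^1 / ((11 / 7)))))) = -17689 / 45195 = -0.39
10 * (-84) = -840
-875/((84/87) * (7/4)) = -3625/7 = -517.86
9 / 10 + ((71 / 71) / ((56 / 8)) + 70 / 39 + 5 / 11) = 98867 / 30030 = 3.29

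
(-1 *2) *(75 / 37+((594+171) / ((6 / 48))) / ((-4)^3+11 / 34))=188.17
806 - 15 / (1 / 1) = 791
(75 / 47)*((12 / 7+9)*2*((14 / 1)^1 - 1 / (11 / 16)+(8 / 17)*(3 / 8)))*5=133818750 / 61523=2175.10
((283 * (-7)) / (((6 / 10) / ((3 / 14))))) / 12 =-1415 / 24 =-58.96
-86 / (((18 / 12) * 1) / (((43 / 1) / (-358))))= 3698 / 537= 6.89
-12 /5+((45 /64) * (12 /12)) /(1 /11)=1707 /320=5.33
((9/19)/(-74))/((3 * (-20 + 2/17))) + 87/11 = 41345397/5227508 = 7.91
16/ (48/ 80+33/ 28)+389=398.00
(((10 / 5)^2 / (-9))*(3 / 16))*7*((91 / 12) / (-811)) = 637 / 116784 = 0.01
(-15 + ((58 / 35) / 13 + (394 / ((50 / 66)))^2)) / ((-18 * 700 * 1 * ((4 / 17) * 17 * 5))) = -1.07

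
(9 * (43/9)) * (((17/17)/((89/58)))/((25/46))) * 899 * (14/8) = 180489533/2225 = 81118.89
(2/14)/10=1/70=0.01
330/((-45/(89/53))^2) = 174262/379215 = 0.46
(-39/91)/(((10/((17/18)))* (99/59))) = -1003/41580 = -0.02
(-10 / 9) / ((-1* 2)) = 5 / 9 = 0.56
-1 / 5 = -0.20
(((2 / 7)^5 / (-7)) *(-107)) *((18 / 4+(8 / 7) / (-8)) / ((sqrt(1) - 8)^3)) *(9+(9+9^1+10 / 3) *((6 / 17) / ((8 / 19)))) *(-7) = 0.07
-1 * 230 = -230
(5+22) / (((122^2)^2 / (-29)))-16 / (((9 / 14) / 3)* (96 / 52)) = -80638185031 / 1993801104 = -40.44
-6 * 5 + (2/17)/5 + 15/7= -16561/595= -27.83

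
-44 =-44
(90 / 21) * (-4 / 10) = -12 / 7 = -1.71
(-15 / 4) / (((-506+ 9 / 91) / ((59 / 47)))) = 80535 / 8654956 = 0.01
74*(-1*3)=-222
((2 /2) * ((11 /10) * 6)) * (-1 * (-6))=198 /5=39.60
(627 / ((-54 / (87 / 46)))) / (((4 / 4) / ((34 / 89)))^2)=-1751629 / 546549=-3.20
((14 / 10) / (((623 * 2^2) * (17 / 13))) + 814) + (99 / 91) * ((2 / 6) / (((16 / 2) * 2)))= 8966171337 / 11014640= 814.02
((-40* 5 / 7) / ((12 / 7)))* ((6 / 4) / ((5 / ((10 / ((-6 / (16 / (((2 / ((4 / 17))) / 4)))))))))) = 3200 / 51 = 62.75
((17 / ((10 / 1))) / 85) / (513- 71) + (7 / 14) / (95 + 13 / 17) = 94739 / 17989400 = 0.01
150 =150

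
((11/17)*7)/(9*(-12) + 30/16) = -616/14433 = -0.04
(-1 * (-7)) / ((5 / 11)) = 77 / 5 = 15.40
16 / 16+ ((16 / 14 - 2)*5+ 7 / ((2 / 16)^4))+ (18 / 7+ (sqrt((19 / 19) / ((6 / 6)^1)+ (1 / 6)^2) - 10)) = sqrt(37) / 6+ 200629 / 7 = 28662.30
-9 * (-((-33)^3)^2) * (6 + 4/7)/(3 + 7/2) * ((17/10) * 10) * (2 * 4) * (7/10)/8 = 9089351565822/65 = 139836177935.72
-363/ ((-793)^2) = -363/ 628849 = -0.00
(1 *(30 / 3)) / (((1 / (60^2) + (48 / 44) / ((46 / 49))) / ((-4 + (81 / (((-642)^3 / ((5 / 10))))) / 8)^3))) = -70232306601655712334112327492875 / 127552085072690140236943917056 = -550.62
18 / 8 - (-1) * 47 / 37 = 521 / 148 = 3.52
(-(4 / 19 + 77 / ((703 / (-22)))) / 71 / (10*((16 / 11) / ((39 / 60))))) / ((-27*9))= -110539 / 19406174400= -0.00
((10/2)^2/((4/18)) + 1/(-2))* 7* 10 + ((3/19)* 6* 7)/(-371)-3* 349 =6840533/1007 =6792.98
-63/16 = -3.94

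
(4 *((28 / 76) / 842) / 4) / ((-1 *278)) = -7 / 4447444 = -0.00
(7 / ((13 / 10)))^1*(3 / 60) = 7 / 26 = 0.27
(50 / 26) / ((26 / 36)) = 450 / 169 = 2.66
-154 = -154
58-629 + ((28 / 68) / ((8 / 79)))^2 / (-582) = -6146933521 / 10764672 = -571.03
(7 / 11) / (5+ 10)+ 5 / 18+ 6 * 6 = 35957 / 990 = 36.32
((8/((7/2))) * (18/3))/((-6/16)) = -36.57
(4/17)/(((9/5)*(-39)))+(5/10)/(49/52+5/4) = 25477/113373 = 0.22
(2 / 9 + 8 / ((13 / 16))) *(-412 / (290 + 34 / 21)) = -849338 / 59709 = -14.22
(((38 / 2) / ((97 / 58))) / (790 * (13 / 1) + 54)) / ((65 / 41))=0.00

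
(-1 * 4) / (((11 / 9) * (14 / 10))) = -180 / 77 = -2.34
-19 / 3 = -6.33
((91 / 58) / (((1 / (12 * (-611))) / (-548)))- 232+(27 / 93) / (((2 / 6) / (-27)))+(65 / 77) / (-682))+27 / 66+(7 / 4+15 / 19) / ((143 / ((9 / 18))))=6303747.94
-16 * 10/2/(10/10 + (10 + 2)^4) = -80/20737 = -0.00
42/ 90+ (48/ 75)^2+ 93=176018/ 1875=93.88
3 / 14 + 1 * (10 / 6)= 79 / 42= 1.88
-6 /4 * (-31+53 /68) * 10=30825 /68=453.31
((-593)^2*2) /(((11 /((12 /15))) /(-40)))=-22505536 /11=-2045957.82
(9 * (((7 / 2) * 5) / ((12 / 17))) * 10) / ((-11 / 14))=-62475 / 22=-2839.77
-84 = -84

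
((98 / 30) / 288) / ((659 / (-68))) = -0.00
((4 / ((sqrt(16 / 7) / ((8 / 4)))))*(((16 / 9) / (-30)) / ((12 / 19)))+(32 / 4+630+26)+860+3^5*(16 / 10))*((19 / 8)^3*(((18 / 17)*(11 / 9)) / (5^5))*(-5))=-180398559 / 3400000+1433531*sqrt(7) / 275400000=-53.04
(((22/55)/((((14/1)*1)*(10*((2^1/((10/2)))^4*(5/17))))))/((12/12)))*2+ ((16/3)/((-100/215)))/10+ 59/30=4421/2800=1.58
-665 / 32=-20.78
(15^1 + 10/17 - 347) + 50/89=-330.85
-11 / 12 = -0.92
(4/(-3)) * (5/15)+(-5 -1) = -58/9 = -6.44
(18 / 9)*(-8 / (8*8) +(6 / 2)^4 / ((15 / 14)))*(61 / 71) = 184159 / 1420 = 129.69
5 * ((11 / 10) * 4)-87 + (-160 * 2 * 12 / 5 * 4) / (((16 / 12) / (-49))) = 112831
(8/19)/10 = 4/95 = 0.04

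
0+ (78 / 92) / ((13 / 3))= 9 / 46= 0.20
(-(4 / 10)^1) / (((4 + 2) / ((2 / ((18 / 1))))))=-1 / 135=-0.01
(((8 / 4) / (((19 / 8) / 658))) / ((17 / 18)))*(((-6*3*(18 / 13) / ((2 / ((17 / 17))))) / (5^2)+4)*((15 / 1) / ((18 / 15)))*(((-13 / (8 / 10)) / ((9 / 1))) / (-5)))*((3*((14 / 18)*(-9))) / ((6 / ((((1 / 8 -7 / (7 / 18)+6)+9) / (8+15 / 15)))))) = 10367.86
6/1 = 6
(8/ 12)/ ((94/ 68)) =68/ 141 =0.48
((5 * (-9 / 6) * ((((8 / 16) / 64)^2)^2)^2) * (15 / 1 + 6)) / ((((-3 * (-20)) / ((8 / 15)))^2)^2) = -7 / 512988145055170560000000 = -0.00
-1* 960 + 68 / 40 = -958.30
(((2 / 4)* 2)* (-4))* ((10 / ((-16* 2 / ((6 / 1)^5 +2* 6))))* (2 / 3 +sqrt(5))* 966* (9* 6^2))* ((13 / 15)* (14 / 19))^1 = 24646029408 / 19 +36969044112* sqrt(5) / 19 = 5647964479.24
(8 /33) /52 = 0.00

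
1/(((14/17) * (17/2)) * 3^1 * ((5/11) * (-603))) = -11/63315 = -0.00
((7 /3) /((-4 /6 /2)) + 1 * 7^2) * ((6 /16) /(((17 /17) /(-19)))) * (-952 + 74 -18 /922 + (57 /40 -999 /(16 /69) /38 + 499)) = 146922.14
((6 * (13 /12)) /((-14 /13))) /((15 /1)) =-169 /420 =-0.40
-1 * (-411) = 411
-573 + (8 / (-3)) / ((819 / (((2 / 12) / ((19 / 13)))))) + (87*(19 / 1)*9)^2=2384329441784 / 10773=221324556.00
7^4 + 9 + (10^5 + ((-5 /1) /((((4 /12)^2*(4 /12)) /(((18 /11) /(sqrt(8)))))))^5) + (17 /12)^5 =25484304977 /248832 - 2647776904509375*sqrt(2) /1288408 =-2906214533.97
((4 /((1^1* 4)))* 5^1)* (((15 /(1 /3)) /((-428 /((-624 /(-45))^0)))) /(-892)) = 225 /381776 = 0.00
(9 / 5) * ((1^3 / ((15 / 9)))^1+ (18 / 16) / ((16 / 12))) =2079 / 800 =2.60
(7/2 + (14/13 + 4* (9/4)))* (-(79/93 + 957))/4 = -3930655/1209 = -3251.16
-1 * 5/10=-1/2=-0.50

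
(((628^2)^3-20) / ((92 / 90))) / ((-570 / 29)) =-70220436174743583 / 23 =-3053062442380155.78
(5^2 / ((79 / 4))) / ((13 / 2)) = 200 / 1027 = 0.19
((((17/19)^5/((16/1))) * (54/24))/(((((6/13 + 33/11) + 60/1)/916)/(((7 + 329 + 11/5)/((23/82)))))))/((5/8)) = 46272030721683/20607008125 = 2245.45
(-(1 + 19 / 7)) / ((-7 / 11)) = 286 / 49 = 5.84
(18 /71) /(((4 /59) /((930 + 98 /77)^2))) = 27861446808 /8591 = 3243097.06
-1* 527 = -527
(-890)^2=792100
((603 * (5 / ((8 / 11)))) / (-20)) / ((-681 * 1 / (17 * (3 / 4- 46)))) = -6803247 / 29056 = -234.14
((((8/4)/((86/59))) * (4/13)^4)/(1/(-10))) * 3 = -453120/1228123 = -0.37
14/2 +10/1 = 17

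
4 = 4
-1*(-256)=256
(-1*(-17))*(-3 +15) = 204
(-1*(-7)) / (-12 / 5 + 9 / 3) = 35 / 3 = 11.67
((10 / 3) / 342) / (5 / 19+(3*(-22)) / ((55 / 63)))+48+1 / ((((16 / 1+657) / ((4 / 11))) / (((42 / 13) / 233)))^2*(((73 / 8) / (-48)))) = 48.00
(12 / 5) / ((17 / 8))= 96 / 85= 1.13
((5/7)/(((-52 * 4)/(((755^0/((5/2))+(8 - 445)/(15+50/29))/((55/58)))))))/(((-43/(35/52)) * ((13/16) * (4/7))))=-2533237/806404456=-0.00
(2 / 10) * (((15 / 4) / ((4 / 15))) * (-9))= -405 / 16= -25.31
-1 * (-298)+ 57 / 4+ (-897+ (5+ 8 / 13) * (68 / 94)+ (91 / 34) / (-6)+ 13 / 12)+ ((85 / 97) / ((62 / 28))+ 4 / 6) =-217007365715 / 374804508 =-578.99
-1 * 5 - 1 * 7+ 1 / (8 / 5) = -91 / 8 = -11.38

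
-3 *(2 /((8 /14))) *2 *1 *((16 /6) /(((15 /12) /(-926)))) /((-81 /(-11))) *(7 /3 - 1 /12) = 570416 /45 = 12675.91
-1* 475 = -475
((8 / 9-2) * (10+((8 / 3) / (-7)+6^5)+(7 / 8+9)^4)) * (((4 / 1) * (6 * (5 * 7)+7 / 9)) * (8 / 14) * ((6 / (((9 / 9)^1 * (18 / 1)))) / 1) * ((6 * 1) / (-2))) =2015751534695 / 217728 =9258118.09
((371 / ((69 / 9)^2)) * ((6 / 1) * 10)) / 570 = 6678 / 10051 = 0.66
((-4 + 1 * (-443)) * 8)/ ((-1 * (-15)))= -1192/ 5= -238.40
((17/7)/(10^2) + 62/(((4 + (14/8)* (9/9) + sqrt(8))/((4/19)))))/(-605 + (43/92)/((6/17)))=-2221899774/444302556425 + 4380672* sqrt(2)/2538871751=-0.00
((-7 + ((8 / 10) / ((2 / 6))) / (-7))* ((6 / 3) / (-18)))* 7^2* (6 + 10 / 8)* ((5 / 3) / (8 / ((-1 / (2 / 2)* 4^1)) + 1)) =-52171 / 108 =-483.06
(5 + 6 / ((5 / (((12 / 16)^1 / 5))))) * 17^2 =74851 / 50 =1497.02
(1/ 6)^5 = 1/ 7776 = 0.00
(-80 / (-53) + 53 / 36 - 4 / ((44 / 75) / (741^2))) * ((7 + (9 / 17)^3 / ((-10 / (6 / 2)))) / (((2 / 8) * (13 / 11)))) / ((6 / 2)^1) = -26850347714481683 / 913965390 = -29377860.48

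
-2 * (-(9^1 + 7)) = 32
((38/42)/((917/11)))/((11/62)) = 1178/19257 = 0.06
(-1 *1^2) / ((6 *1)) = -1 / 6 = -0.17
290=290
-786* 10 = -7860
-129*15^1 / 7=-1935 / 7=-276.43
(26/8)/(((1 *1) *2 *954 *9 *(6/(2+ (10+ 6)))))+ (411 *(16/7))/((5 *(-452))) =-37589609/90553680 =-0.42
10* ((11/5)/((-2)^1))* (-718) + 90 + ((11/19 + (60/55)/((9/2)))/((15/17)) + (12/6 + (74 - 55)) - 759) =13639001/1881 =7250.93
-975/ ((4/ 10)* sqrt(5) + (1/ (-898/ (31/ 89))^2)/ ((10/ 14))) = 209473328839456500/ 816009789475562248591 -397804772369358656796000* sqrt(5)/ 816009789475562248591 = -1090.08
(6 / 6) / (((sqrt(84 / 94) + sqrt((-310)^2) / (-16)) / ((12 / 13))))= -0.05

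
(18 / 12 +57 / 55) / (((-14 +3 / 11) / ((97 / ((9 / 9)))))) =-27063 / 1510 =-17.92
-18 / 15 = -6 / 5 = -1.20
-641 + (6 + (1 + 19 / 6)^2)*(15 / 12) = -88099 / 144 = -611.80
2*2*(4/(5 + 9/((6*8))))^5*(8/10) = 17179869184/19695203215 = 0.87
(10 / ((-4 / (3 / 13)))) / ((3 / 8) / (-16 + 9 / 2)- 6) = 46 / 481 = 0.10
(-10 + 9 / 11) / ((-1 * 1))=101 / 11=9.18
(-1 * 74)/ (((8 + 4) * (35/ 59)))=-2183/ 210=-10.40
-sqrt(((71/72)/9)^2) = -71/648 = -0.11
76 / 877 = 0.09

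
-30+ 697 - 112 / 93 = 61919 / 93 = 665.80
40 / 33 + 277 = 9181 / 33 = 278.21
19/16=1.19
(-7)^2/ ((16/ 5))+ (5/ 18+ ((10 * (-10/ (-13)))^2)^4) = 1440001831315468645/ 117465223824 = 12258962.99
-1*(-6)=6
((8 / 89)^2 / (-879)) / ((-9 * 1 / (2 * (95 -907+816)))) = 512 / 62663031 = 0.00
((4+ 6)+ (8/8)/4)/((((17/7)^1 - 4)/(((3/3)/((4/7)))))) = -2009/176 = -11.41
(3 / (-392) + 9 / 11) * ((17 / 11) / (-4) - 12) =-1904775 / 189728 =-10.04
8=8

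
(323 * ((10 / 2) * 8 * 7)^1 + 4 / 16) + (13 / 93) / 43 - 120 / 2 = 1445722531 / 15996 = 90380.25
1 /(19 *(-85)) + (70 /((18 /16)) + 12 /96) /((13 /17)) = 123244559 /1511640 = 81.53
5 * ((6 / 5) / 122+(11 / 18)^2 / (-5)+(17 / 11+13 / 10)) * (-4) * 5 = -15112835 / 54351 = -278.06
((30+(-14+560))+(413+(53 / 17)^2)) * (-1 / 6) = -48105 / 289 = -166.45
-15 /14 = -1.07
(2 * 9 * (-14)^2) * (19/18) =3724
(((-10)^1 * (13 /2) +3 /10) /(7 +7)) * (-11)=7117 /140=50.84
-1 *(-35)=35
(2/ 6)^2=0.11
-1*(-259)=259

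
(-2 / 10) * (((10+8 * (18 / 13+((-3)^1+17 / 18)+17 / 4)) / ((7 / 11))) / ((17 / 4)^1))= -39776 / 13923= -2.86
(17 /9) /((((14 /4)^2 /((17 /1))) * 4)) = 289 /441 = 0.66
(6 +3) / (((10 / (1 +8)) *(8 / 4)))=81 / 20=4.05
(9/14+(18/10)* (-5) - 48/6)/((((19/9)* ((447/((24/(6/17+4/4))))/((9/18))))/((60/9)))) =-467160/455791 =-1.02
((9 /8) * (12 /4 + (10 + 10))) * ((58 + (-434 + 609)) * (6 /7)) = 144693 /28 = 5167.61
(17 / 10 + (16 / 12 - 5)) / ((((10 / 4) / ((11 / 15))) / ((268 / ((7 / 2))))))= -347864 / 7875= -44.17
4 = 4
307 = 307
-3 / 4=-0.75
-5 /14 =-0.36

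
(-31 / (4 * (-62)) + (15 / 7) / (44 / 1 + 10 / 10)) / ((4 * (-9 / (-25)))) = 725 / 6048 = 0.12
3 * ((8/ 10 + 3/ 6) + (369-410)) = -1191/ 10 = -119.10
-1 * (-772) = 772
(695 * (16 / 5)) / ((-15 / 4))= -8896 / 15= -593.07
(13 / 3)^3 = 2197 / 27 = 81.37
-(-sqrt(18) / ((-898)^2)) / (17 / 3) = 9*sqrt(2) / 13708868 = 0.00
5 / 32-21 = -667 / 32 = -20.84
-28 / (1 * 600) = -7 / 150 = -0.05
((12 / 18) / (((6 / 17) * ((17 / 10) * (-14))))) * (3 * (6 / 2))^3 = -405 / 7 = -57.86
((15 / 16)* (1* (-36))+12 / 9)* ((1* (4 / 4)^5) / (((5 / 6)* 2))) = -389 / 20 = -19.45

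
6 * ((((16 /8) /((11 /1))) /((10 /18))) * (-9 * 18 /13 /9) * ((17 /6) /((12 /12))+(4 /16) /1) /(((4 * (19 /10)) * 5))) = -2997 /13585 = -0.22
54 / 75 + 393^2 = 3861243 / 25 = 154449.72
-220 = -220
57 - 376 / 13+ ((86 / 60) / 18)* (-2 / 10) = 984941 / 35100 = 28.06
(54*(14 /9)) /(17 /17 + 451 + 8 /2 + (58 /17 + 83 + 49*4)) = 1428 /12553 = 0.11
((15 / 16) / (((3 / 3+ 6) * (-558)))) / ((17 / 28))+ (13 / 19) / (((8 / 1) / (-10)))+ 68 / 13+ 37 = 129258163 / 3124056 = 41.38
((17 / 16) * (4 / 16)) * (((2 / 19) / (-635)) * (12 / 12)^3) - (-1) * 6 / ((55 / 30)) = 13898693 / 4246880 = 3.27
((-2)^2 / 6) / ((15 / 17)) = 34 / 45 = 0.76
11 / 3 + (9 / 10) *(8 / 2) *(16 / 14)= 817 / 105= 7.78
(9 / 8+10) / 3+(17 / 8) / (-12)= 113 / 32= 3.53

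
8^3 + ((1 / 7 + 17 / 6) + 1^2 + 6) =21923 / 42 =521.98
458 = 458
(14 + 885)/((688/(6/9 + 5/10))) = 6293/4128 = 1.52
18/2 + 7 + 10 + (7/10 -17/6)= 358/15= 23.87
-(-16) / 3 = 16 / 3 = 5.33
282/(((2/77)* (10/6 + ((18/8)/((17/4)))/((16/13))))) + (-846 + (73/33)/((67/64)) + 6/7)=114791176132/26481147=4334.83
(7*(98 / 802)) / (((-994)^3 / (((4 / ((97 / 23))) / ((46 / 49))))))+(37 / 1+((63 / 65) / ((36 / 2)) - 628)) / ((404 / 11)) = -11764544069959221 / 731165802050840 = -16.09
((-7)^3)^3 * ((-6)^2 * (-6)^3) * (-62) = -19454958177984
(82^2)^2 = 45212176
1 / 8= 0.12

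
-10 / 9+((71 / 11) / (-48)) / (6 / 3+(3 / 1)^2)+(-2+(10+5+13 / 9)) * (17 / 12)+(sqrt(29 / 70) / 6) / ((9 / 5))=19.40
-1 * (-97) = 97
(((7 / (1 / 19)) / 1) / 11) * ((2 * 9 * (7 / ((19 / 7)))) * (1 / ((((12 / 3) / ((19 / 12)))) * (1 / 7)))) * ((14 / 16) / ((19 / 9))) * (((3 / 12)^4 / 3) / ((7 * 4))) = 21609 / 720896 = 0.03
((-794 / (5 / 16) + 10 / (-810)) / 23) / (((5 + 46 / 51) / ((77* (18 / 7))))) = -384856846 / 103845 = -3706.07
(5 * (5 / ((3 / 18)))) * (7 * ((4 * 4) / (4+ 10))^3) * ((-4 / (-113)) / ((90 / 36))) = 122880 / 5537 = 22.19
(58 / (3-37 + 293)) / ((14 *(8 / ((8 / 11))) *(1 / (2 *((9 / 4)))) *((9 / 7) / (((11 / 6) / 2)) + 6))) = 87 / 98420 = 0.00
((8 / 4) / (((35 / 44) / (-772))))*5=-67936 / 7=-9705.14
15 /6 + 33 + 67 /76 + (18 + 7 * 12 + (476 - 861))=-18743 /76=-246.62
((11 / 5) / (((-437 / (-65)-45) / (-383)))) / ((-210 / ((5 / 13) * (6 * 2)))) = -4213 / 8708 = -0.48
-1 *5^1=-5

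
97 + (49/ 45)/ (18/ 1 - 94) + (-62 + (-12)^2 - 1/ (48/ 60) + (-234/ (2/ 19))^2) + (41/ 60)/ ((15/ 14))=42253308043/ 8550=4941907.37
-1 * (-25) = 25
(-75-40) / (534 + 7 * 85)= -115 / 1129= -0.10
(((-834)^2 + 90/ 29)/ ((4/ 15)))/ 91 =21612015/ 754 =28663.15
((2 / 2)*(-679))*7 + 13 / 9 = -42764 / 9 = -4751.56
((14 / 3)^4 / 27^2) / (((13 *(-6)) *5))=-19208 / 11514555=-0.00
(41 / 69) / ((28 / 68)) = 697 / 483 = 1.44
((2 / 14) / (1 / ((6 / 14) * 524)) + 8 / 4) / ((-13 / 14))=-3340 / 91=-36.70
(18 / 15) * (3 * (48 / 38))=432 / 95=4.55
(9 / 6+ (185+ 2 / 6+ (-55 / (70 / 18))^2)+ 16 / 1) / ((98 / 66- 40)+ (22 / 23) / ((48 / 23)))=-306548 / 28959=-10.59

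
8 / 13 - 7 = -83 / 13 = -6.38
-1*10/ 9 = -10/ 9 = -1.11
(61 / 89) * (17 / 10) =1037 / 890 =1.17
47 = 47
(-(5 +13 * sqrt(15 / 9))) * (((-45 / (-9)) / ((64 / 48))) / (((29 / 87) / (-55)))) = 12375 / 4 +10725 * sqrt(15) / 4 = 13478.19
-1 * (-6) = 6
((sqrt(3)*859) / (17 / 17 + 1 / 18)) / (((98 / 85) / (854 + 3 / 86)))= 48264594345*sqrt(3) / 80066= 1044097.74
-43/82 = -0.52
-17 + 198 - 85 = 96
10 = 10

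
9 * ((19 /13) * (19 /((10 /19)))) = 61731 /130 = 474.85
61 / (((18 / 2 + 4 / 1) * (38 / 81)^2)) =400221 / 18772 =21.32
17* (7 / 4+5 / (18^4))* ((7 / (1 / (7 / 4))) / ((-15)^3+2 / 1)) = -153032929 / 1416336192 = -0.11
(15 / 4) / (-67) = -15 / 268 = -0.06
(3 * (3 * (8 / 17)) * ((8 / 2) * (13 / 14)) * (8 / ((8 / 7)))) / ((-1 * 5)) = -1872 / 85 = -22.02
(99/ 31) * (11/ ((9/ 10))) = 1210/ 31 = 39.03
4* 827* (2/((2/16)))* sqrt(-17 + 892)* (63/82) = 8336160* sqrt(35)/41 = 1202863.11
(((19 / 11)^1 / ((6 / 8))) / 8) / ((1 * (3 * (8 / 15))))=95 / 528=0.18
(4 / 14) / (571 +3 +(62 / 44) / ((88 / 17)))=3872 / 7782537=0.00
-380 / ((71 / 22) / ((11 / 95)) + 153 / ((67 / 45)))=-1232264 / 423617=-2.91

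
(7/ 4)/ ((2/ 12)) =21/ 2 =10.50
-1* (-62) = 62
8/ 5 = 1.60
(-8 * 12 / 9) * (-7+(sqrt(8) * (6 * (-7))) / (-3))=224 / 3-896 * sqrt(2) / 3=-347.71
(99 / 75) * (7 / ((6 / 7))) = 539 / 50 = 10.78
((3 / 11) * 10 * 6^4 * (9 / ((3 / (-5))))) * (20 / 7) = -151480.52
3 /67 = 0.04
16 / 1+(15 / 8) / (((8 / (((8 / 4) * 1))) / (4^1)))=143 / 8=17.88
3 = 3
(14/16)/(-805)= -0.00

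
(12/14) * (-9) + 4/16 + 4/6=-571/84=-6.80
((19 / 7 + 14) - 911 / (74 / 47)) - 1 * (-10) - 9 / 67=-19158689 / 34706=-552.03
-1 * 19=-19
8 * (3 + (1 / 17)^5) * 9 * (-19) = -4104.00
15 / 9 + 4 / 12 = 2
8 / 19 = 0.42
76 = 76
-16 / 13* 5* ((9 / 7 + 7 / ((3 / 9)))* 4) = -3840 / 7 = -548.57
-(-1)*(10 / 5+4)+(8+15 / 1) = 29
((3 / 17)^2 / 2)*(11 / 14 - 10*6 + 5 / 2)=-3573 / 4046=-0.88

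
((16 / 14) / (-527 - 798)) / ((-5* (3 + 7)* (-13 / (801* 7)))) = -3204 / 430625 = -0.01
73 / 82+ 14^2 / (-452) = 4231 / 9266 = 0.46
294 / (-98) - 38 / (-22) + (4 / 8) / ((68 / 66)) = -589 / 748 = -0.79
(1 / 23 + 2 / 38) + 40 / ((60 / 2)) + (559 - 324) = 309959 / 1311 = 236.43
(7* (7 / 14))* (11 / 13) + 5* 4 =597 / 26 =22.96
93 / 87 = 31 / 29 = 1.07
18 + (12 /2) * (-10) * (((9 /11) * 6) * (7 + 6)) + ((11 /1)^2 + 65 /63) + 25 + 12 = -2530877 /693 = -3652.06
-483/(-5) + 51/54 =8779/90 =97.54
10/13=0.77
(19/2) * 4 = 38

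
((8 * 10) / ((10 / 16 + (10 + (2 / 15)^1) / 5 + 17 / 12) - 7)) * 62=-1691.87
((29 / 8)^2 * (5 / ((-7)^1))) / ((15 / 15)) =-4205 / 448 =-9.39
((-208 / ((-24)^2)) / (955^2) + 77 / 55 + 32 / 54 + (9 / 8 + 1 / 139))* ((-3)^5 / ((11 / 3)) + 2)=-60494382760861 / 301209024600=-200.84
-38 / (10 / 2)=-7.60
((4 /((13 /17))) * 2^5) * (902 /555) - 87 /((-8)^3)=1005556729 /3694080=272.21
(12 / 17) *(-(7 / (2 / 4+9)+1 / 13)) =-2412 / 4199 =-0.57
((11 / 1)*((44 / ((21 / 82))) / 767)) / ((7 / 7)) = 2.46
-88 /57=-1.54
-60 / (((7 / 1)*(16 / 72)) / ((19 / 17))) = -5130 / 119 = -43.11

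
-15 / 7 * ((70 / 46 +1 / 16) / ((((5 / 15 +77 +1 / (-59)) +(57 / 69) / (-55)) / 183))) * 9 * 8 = -140213351025 / 242314268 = -578.64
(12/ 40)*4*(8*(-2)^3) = -384/ 5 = -76.80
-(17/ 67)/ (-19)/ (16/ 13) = 221/ 20368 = 0.01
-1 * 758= -758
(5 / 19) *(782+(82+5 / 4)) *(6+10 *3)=155745 / 19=8197.11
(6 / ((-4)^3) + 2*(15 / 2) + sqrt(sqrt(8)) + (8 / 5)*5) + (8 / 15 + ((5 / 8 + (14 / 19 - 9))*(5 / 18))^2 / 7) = 2^(3 / 4) + 233690591 / 9703680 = 25.76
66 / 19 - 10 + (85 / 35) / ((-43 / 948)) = -343528 / 5719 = -60.07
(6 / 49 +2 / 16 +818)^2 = 102882487009 / 153664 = 669528.89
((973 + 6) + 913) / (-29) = -1892 / 29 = -65.24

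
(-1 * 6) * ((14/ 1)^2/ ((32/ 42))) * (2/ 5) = -3087/ 5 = -617.40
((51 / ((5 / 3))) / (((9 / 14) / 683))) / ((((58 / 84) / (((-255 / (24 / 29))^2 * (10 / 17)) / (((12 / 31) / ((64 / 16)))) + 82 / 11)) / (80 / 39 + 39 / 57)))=54061864611319957 / 727320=74330232375.46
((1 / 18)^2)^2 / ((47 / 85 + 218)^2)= 7225 / 36227735026704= 0.00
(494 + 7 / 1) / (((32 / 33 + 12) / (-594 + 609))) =247995 / 428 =579.43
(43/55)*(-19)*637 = -9462.35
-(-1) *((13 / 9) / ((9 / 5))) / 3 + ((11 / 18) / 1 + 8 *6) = 23755 / 486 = 48.88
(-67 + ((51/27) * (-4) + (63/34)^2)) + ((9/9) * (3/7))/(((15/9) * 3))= -25867213/364140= -71.04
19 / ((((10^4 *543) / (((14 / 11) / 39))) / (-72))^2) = 931 / 261691284765625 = 0.00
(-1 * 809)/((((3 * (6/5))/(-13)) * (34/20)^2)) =1010.86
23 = 23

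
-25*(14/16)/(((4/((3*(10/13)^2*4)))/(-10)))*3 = 196875/169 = 1164.94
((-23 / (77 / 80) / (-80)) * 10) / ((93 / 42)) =460 / 341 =1.35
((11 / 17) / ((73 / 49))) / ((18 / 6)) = 539 / 3723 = 0.14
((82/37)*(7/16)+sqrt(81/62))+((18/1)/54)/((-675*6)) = 1743377/1798200+9*sqrt(62)/62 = 2.11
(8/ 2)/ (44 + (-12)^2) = 1/ 47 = 0.02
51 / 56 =0.91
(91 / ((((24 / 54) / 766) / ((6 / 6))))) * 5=1568385 / 2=784192.50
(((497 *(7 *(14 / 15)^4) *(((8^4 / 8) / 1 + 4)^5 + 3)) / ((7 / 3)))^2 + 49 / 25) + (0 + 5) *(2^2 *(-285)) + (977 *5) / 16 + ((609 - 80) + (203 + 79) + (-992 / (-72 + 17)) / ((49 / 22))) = 42492044968356443649164726087050346563967989 / 24806250000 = 1712957217167304354715635000000000.00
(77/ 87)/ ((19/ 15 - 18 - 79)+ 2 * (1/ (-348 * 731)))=-562870/ 60883533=-0.01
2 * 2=4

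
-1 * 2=-2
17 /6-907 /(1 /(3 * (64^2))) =-66871279 /6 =-11145213.17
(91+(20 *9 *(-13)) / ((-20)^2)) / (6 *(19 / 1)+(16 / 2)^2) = 1703 / 3560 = 0.48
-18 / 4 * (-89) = 801 / 2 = 400.50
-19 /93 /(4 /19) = -361 /372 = -0.97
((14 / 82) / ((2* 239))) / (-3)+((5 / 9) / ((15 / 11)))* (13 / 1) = 2802451 / 529146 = 5.30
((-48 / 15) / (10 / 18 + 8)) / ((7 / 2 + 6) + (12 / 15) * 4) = -288 / 9779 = -0.03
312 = 312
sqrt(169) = 13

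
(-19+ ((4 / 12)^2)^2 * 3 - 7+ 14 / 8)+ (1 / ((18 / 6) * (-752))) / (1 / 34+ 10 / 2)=-4670407 / 192888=-24.21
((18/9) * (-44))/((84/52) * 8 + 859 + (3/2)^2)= -4576/45457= -0.10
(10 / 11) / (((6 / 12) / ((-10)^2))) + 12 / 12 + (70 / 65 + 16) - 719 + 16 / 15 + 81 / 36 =-4425463 / 8580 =-515.79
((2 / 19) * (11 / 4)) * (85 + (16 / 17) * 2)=16247 / 646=25.15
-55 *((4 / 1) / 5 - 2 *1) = 66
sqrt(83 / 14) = sqrt(1162) / 14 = 2.43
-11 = -11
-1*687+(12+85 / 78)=-52565 / 78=-673.91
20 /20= 1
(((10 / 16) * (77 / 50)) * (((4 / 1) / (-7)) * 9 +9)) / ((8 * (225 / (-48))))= -0.10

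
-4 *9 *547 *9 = -177228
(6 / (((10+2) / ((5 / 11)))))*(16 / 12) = 10 / 33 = 0.30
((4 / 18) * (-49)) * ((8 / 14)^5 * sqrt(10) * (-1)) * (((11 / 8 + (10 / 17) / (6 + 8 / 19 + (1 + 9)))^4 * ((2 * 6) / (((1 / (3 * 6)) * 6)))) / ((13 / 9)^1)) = 18282637843694 * sqrt(10) / 279096863877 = 207.15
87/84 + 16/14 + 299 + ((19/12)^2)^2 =44628919/145152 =307.46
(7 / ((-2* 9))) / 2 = -7 / 36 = -0.19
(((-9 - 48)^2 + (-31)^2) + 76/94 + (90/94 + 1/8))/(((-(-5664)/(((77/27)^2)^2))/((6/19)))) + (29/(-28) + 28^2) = 798.50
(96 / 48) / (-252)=-0.01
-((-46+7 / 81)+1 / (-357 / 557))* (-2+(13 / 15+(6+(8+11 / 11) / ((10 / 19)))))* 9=30155840 / 3213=9385.57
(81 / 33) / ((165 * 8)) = 9 / 4840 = 0.00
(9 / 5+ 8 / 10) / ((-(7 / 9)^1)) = -3.34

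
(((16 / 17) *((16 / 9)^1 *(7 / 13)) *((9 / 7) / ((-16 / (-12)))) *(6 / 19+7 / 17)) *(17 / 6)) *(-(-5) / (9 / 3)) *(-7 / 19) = -263200 / 239343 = -1.10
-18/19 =-0.95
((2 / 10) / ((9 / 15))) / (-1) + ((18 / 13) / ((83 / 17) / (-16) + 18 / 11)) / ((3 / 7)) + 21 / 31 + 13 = 10849213 / 687921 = 15.77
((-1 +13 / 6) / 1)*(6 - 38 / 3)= -70 / 9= -7.78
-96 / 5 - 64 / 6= -448 / 15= -29.87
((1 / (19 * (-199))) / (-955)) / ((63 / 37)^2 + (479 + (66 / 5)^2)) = 6845 / 16217334846244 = 0.00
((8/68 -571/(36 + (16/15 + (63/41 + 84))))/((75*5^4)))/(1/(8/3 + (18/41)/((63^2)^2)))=-65504621513054/253642445347921875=-0.00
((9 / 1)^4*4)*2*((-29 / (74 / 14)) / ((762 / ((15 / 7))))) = -3805380 / 4699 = -809.83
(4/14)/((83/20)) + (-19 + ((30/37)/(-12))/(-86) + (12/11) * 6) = -503723193/40672324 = -12.38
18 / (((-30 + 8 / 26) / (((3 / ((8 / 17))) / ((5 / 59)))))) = -45.60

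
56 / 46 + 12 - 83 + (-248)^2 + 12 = 1413263 / 23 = 61446.22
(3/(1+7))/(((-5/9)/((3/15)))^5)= -177147/78125000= -0.00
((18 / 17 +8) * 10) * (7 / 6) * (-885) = -1590050 / 17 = -93532.35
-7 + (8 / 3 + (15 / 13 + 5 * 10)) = 1826 / 39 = 46.82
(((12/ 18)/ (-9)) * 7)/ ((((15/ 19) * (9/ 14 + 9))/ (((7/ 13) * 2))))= -52136/ 710775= -0.07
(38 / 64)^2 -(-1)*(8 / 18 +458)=4228273 / 9216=458.80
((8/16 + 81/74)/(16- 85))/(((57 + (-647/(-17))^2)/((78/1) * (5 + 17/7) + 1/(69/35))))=-4776138559/536499179118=-0.01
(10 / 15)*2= 4 / 3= 1.33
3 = 3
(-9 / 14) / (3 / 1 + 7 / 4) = -18 / 133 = -0.14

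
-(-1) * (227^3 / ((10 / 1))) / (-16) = -11697083 / 160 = -73106.77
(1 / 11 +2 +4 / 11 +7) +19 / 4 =625 / 44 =14.20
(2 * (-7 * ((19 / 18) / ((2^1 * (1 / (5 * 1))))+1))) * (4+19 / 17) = -26593 / 102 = -260.72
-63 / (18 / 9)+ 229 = 395 / 2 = 197.50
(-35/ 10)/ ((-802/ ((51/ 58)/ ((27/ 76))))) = 2261/ 209322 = 0.01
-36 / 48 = -3 / 4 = -0.75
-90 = -90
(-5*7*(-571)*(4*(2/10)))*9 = 143892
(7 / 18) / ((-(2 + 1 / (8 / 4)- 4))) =7 / 27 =0.26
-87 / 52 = -1.67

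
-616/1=-616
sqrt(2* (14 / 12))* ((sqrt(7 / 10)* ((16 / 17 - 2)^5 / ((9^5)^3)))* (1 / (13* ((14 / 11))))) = -88* sqrt(30) / 965393371653878115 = -0.00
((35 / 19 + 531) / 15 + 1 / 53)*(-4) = -2147428 / 15105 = -142.17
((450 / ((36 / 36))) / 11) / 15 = 2.73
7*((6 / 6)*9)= 63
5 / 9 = 0.56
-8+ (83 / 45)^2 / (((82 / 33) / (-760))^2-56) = -638853024712 / 79254791271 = -8.06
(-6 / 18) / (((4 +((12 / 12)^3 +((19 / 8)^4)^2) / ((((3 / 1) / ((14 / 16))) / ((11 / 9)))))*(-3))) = 402653184 / 1323521714413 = 0.00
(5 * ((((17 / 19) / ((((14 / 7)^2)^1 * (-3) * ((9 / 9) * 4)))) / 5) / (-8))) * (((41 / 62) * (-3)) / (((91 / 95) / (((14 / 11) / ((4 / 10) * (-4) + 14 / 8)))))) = -17425 / 425568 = -0.04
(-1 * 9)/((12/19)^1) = -57/4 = -14.25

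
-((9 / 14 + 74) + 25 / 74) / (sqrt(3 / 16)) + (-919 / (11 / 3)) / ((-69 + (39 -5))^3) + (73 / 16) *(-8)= -77680 *sqrt(3) / 777 -34423111 / 943250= -209.65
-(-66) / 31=66 / 31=2.13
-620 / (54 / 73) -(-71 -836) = 1859 / 27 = 68.85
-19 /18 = -1.06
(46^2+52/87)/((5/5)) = 184144/87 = 2116.60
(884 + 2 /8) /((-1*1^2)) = -3537 /4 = -884.25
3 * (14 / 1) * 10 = 420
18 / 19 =0.95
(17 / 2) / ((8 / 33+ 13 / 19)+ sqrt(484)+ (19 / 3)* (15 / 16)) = 85272 / 289565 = 0.29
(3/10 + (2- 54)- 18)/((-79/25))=22.06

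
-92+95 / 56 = -5057 / 56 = -90.30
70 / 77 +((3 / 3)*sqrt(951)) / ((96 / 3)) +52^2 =sqrt(951) / 32 +29754 / 11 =2705.87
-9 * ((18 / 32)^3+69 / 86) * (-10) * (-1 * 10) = -38848275 / 44032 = -882.27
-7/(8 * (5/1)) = -7/40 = -0.18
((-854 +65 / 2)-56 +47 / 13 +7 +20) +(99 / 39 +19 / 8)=-87565 / 104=-841.97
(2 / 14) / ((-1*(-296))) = 1 / 2072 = 0.00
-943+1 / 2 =-1885 / 2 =-942.50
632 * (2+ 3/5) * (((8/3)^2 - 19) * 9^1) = -879112/5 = -175822.40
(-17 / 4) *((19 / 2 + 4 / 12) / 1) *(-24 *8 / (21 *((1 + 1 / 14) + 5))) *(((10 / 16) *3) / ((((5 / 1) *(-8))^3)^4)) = 59 / 8388608000000000000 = 0.00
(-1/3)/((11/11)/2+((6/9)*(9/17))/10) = -170/273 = -0.62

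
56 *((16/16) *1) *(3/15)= 56/5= 11.20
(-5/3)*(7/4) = -35/12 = -2.92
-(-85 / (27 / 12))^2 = -115600 / 81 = -1427.16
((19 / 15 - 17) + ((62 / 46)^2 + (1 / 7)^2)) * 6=-83.38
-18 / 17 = -1.06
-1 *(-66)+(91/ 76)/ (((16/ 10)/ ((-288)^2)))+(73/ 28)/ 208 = 62137.59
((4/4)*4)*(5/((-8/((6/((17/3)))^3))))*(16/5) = -46656/4913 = -9.50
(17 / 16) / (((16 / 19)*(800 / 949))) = 306527 / 204800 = 1.50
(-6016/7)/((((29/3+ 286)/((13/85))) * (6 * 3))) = -39104/1583295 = -0.02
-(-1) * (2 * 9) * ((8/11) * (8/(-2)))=-52.36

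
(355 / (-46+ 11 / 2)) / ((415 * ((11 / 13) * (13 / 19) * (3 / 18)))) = -0.22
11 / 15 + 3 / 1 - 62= -874 / 15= -58.27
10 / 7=1.43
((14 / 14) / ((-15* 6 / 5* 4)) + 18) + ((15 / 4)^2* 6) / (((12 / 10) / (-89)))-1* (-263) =-860663 / 144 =-5976.83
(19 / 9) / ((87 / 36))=76 / 87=0.87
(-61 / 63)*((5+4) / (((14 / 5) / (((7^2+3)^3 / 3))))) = -21442720 / 147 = -145868.84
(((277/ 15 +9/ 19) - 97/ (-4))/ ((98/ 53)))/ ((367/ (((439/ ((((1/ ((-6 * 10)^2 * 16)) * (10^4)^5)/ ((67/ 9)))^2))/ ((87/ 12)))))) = 5142586185431/ 72572995605468750000000000000000000000000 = 0.00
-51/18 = -17/6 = -2.83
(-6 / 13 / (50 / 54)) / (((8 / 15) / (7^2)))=-11907 / 260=-45.80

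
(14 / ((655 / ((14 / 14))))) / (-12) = -7 / 3930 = -0.00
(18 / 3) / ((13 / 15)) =6.92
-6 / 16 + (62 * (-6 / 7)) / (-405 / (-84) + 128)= -23061 / 29752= -0.78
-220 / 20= -11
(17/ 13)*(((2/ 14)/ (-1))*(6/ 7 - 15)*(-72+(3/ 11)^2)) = -1331559/ 7007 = -190.03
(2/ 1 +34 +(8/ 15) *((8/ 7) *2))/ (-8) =-977/ 210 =-4.65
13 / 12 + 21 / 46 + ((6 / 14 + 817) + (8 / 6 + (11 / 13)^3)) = 3484427623 / 4244604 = 820.91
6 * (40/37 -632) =-140064/37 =-3785.51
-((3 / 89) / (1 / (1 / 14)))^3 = -27 / 1934434936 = -0.00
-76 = -76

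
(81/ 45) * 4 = 36/ 5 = 7.20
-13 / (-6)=13 / 6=2.17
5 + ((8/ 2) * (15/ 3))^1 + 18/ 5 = 143/ 5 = 28.60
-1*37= -37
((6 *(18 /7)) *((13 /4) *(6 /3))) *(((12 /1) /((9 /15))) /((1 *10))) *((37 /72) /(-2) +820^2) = 3776196957 /28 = 134864177.04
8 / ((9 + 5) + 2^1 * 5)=1 / 3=0.33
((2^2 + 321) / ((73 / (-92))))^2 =894010000 / 5329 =167763.18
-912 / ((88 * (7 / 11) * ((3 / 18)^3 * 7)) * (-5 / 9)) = 904.56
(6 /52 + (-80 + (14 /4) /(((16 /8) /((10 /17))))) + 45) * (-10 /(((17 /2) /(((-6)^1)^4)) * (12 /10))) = 161611200 /3757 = 43016.02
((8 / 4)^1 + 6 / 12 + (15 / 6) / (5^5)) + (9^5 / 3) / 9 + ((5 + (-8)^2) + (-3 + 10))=1415938 / 625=2265.50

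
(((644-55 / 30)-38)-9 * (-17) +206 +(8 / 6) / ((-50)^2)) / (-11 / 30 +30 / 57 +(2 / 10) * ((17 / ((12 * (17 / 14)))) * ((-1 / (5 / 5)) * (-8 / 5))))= 68625663 / 37975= 1807.13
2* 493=986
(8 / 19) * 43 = 344 / 19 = 18.11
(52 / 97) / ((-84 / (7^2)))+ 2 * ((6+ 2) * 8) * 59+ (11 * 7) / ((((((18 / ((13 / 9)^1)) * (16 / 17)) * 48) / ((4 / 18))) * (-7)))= 410113655777 / 54307584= 7551.68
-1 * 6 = -6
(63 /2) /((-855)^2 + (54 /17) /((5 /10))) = 119 /2761674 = 0.00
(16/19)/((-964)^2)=1/1103539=0.00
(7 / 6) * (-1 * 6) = -7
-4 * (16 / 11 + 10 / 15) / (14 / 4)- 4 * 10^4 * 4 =-5280080 / 33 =-160002.42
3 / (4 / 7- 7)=-7 / 15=-0.47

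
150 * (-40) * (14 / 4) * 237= -4977000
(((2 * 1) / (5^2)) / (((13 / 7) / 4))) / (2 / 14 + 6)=392 / 13975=0.03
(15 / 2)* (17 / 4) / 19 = 255 / 152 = 1.68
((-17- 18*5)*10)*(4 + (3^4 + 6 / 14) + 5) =-677310 / 7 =-96758.57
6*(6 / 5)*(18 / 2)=324 / 5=64.80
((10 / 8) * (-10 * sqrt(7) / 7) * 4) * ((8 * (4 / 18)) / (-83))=800 * sqrt(7) / 5229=0.40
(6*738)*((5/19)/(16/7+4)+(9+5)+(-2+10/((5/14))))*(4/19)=37327.45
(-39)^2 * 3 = 4563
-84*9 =-756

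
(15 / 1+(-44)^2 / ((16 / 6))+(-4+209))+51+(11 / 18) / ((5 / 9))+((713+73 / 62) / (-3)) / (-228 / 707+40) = 25882265851 / 26088360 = 992.10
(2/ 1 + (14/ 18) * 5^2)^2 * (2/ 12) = 37249/ 486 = 76.64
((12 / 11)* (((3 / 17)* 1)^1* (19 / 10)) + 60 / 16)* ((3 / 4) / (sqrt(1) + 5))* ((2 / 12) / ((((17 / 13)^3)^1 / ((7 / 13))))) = 6069973 / 293993920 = 0.02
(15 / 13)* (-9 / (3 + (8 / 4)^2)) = -1.48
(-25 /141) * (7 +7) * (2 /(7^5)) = -100 /338541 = -0.00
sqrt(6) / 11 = 0.22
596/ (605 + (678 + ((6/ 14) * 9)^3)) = 51107/ 114938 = 0.44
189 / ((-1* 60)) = -63 / 20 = -3.15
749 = 749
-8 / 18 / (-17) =4 / 153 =0.03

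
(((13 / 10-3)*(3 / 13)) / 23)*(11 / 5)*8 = -2244 / 7475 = -0.30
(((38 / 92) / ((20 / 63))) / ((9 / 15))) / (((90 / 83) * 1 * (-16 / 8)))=-11039 / 11040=-1.00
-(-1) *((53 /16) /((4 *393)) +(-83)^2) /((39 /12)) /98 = 173272181 /8010912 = 21.63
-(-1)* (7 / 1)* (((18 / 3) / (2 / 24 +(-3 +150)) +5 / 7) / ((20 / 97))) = 904913 / 35300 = 25.63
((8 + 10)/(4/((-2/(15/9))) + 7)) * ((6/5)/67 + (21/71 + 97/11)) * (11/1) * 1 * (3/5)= 295.87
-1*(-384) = 384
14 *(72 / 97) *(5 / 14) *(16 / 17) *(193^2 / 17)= 214554240 / 28033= 7653.63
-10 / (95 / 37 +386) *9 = -3330 / 14377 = -0.23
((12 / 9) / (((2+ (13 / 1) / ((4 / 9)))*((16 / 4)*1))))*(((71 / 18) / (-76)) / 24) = -71 / 3078000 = -0.00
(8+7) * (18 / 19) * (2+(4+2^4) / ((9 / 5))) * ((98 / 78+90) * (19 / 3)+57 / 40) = 107948.06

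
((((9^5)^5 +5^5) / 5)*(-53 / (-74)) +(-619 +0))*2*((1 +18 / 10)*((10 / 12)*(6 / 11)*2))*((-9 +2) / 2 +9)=532680306867354620866637088 / 185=2879353010093808761441282.00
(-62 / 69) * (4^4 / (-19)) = 12.11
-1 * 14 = -14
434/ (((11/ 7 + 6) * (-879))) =-3038/ 46587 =-0.07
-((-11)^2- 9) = -112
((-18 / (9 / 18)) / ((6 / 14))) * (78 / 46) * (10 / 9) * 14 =-2215.65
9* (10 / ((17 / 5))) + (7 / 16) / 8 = 57719 / 2176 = 26.53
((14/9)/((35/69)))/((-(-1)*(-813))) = -46/12195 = -0.00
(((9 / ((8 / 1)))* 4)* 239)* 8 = 8604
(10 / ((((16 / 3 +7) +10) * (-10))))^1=-3 / 67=-0.04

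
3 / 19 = 0.16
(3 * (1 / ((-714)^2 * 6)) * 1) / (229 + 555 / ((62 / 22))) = 31 / 13462692768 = 0.00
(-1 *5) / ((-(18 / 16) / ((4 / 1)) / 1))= 160 / 9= 17.78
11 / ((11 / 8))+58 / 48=221 / 24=9.21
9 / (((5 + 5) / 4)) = 18 / 5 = 3.60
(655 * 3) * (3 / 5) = 1179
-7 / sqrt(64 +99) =-7*sqrt(163) / 163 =-0.55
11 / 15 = 0.73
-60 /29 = -2.07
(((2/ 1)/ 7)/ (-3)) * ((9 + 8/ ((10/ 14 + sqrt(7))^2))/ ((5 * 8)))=-263593/ 10618020 + 49 * sqrt(7)/ 75843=-0.02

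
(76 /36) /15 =19 /135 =0.14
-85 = -85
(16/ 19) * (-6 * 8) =-768/ 19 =-40.42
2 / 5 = 0.40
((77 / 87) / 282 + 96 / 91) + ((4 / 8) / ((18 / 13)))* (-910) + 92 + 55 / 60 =-116410607 / 496132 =-234.64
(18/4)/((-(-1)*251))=9/502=0.02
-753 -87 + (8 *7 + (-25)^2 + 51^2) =2442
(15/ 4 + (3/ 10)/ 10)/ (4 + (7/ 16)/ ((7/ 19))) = 1512/ 2075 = 0.73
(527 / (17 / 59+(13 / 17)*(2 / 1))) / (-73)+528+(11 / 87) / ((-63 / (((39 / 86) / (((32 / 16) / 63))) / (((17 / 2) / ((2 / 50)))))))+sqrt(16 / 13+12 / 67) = 2*sqrt(267397) / 871+73917852973153 / 141057086050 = 525.22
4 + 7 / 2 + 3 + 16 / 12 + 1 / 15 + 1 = 129 / 10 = 12.90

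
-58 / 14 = -4.14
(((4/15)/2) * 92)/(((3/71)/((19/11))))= 248216/495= 501.45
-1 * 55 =-55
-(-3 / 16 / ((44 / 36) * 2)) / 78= 9 / 9152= 0.00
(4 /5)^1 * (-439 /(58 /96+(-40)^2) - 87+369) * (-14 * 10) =-2424207072 /76829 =-31553.28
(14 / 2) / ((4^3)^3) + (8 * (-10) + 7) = -19136505 / 262144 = -73.00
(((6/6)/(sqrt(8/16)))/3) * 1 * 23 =23 * sqrt(2)/3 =10.84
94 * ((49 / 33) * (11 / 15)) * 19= 87514 / 45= 1944.76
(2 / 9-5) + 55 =452 / 9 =50.22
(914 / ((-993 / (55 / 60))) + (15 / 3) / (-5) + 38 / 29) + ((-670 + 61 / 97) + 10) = -11059903555 / 16759854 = -659.90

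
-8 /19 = -0.42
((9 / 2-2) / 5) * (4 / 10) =1 / 5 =0.20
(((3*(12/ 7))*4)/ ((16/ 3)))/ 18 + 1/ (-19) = 43/ 266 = 0.16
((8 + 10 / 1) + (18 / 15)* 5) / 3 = 8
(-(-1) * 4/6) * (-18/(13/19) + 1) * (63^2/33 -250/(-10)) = -1051484/429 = -2451.01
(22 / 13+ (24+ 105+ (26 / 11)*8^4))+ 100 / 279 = 391489523 / 39897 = 9812.51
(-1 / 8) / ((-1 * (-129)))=-1 / 1032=-0.00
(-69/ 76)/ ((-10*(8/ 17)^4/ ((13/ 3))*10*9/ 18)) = 1.60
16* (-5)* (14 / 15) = -224 / 3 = -74.67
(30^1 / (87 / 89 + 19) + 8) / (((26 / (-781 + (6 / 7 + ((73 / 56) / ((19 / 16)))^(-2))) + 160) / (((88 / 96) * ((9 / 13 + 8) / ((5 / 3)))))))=1220925885298713 / 4299522272383520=0.28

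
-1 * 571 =-571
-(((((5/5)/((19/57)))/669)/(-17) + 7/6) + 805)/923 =-18337061/20994558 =-0.87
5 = 5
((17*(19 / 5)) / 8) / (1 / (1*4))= 323 / 10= 32.30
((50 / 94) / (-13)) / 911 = -25 / 556621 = -0.00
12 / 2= 6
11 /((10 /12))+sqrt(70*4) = 66 /5+2*sqrt(70) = 29.93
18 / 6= 3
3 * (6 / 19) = 18 / 19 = 0.95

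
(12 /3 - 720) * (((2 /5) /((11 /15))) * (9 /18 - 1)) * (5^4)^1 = 1342500 /11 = 122045.45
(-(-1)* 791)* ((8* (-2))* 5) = -63280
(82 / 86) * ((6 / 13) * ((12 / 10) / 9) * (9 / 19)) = 1476 / 53105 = 0.03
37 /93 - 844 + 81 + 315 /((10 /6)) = -53345 /93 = -573.60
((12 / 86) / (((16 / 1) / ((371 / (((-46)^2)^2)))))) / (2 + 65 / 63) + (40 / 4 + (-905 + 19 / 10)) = -1313691016726077 / 1470933845120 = -893.10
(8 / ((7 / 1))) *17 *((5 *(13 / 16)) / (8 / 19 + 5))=20995 / 1442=14.56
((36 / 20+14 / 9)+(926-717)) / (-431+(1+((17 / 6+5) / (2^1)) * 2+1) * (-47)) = -0.24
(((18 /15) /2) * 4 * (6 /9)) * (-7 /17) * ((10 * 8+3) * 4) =-18592 /85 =-218.73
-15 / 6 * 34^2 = -2890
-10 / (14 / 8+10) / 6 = -0.14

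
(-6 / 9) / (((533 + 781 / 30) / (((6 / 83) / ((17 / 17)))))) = -120 / 1391993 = -0.00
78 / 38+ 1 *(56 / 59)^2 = 2.95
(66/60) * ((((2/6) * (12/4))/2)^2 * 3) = 33/40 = 0.82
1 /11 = 0.09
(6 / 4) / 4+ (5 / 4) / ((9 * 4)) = 59 / 144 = 0.41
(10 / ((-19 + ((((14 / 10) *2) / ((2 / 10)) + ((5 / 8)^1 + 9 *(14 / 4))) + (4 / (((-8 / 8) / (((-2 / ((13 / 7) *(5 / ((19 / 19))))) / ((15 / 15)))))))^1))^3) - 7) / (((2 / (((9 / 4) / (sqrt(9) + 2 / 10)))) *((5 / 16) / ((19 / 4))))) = -409902837500141 / 10958851876896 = -37.40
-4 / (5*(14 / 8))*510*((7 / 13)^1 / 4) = -408 / 13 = -31.38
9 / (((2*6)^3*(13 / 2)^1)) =1 / 1248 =0.00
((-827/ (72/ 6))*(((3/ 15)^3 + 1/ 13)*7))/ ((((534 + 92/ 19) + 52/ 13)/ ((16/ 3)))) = -10119172/ 25140375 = -0.40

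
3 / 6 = 0.50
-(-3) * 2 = 6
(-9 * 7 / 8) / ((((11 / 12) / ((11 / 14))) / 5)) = -135 / 4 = -33.75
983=983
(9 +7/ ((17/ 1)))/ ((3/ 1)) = 160/ 51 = 3.14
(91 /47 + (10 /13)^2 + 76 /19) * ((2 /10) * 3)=3.92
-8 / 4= -2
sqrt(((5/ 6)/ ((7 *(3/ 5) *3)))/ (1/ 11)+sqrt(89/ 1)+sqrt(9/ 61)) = sqrt(2905308 *sqrt(61)+42977550+59074596 *sqrt(89))/ 7686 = 3.25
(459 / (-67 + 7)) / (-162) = 17 / 360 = 0.05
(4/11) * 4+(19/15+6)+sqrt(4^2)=2099/165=12.72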